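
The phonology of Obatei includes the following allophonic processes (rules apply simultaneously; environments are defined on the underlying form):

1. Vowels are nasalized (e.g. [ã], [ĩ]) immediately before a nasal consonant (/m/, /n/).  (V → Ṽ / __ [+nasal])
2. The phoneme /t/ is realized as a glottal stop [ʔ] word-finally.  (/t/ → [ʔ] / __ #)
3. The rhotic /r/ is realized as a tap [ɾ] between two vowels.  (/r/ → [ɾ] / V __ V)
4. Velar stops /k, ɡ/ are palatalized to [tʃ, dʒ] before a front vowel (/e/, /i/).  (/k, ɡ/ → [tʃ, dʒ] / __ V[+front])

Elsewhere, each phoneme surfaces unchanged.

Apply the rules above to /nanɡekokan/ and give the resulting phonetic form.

/a/ — between /n/ and /n/, before a nasal consonant — surfaces as [ã] (rule 1).
Rule 4 applies to /ɡ/ (between /n/ and /e/: before a front vowel) → [dʒ].
/e/ — between /ɡ/ and /k/; rule 1 does not apply here → [e].
/k/ (between /e/ and /o/): rule 4 targets it, but not before a front vowel → unchanged [k].
/o/ — between /k/ and /k/; rule 1 does not apply here → [o].
/k/ — between /o/ and /a/; rule 4 does not apply here → [k].
Rule 1 applies to /a/ (between /k/ and /n/: before a nasal consonant) → [ã].

[nãndʒekokãn]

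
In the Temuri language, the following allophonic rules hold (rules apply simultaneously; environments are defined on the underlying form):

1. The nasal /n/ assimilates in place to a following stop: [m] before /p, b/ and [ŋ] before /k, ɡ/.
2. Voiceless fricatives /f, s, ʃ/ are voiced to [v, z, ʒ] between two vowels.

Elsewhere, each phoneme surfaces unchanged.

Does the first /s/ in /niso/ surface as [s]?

No

Rule 2 applies to /s/ (between /i/ and /o/: between two vowels) → [z].
The actual realization is [z], not [s].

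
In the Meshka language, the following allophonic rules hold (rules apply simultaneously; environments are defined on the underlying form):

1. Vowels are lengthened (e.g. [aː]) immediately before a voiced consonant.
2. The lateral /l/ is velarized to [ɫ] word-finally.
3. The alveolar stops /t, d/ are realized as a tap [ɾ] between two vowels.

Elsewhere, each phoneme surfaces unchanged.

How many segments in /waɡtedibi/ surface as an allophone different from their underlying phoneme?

Segments that undergo a rule: /a/ → [aː] (rule 1); /e/ → [eː] (rule 1); /d/ → [ɾ] (rule 3); /i/ → [iː] (rule 1).
All other segments surface unchanged.

4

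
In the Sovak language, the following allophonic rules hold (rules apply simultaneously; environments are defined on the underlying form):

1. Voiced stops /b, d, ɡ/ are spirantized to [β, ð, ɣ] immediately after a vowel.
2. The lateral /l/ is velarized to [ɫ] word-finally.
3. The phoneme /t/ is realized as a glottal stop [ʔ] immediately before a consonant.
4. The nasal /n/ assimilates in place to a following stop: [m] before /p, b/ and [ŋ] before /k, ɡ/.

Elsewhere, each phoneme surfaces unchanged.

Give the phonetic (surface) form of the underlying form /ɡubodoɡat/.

[ɡuβoðoɣat]

/ɡ/ (word-initial) fails the environment for rule 1, so it stays [ɡ].
/u/ stays [u].
/b/ (between /u/ and /o/): immediately after a vowel, so rule 1 applies → [β].
/o/ (between /b/ and /d/): no rule targets it → [o].
/d/ (between /o/ and /o/): immediately after a vowel, so rule 1 applies → [ð].
/o/ — not in any rule's target class → [o].
Rule 1 applies to /ɡ/ (between /o/ and /a/: immediately after a vowel) → [ɣ].
/a/ — not in any rule's target class → [a].
/t/ — word-final; rule 3 does not apply here → [t].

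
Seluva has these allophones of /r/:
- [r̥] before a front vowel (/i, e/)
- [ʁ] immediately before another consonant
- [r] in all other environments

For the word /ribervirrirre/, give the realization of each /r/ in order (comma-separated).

Occurrence 1 (position 1): before a front vowel (/i, e/) → [r̥].
Occurrence 2 (position 5): immediately before another consonant → [ʁ].
Occurrence 3 (position 8): immediately before another consonant → [ʁ].
Occurrence 4 (position 9): before a front vowel (/i, e/) → [r̥].
Occurrence 5 (position 11): immediately before another consonant → [ʁ].
Occurrence 6 (position 12): before a front vowel (/i, e/) → [r̥].

[r̥], [ʁ], [ʁ], [r̥], [ʁ], [r̥]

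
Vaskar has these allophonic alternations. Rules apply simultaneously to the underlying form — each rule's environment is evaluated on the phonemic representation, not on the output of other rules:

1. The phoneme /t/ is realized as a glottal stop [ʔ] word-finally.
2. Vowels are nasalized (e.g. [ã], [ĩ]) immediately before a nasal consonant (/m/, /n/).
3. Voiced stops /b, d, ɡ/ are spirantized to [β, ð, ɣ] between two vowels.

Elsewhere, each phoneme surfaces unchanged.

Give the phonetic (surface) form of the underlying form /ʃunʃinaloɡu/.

[ʃũnʃĩnaloɣu]

/ʃ/ (word-initial) is unaffected → [ʃ].
/u/ meets the environment for rule 2 (before a nasal consonant) → [ũ].
/n/ (between /u/ and /ʃ/) is unaffected → [n].
/ʃ/ stays [ʃ].
Rule 2 applies to /i/ (between /ʃ/ and /n/: before a nasal consonant) → [ĩ].
/n/ (between /i/ and /a/) is unaffected → [n].
/a/ (between /n/ and /l/): rule 2 targets it, but not before a nasal consonant → unchanged [a].
/l/ stays [l].
/o/ (between /l/ and /ɡ/): rule 2 targets it, but not before a nasal consonant → unchanged [o].
/ɡ/ (between /o/ and /u/) occurs between two vowels → [ɣ] by rule 3.
/u/ (word-final) fails the environment for rule 2, so it stays [u].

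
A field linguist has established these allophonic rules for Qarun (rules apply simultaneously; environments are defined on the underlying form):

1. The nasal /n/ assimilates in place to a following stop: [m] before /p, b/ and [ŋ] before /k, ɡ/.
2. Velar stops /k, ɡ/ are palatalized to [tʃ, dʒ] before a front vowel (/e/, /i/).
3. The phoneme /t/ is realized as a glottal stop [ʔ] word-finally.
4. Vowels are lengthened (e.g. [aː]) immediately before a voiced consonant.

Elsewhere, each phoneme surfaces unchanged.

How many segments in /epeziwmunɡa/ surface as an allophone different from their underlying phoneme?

Segments that undergo a rule: /e/ → [eː] (rule 4); /i/ → [iː] (rule 4); /u/ → [uː] (rule 4); /n/ → [ŋ] (rule 1).
All other segments surface unchanged.

4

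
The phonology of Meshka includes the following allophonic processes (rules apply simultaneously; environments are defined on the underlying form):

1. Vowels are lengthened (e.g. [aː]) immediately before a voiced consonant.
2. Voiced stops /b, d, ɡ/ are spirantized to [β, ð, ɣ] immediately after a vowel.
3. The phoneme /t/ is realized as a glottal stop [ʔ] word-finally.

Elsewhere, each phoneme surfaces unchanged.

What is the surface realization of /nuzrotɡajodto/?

[nuːzrotɡaːjoːðto]

/u/ meets the environment for rule 1 (before a voiced consonant) → [uː].
/o/ (between /r/ and /t/) is in the target of rule 1 but the environment (before a voiced consonant) is not met → [o].
/t/ (between /o/ and /ɡ/): rule 3 targets it, but not word-finally → unchanged [t].
/ɡ/ (between /t/ and /a/) fails the environment for rule 2, so it stays [ɡ].
/a/ — between /ɡ/ and /j/, before a voiced consonant — surfaces as [aː] (rule 1).
/o/ meets the environment for rule 1 (before a voiced consonant) → [oː].
/d/ (between /o/ and /t/): immediately after a vowel, so rule 2 applies → [ð].
/t/ (between /d/ and /o/) is in the target of rule 3 but the environment (word-finally) is not met → [t].
/o/ (word-final) fails the environment for rule 1, so it stays [o].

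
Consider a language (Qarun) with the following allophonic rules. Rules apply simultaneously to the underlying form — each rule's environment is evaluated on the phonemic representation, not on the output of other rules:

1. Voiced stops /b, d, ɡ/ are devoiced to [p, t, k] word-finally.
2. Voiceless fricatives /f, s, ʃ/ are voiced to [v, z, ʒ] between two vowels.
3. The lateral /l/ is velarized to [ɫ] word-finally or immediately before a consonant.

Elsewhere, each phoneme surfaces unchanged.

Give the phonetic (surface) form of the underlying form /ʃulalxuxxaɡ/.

[ʃulaɫxuxxak]

/ʃ/ (word-initial) fails the environment for rule 2, so it stays [ʃ].
/u/ (between /ʃ/ and /l/): no rule targets it → [u].
/l/ (between /u/ and /a/) is in the target of rule 3 but the environment (word-finally or immediately before a consonant) is not met → [l].
/a/ (between /l/ and /l/): no rule targets it → [a].
/l/ (between /a/ and /x/): word-finally or immediately before a consonant, so rule 3 applies → [ɫ].
/x/ (between /l/ and /u/) is unaffected → [x].
/u/ (between /x/ and /x/) is unaffected → [u].
/x/ (between /u/ and /x/) is unaffected → [x].
/x/ stays [x].
/a/ (between /x/ and /ɡ/) is unaffected → [a].
/ɡ/ (word-final): word-finally, so rule 1 applies → [k].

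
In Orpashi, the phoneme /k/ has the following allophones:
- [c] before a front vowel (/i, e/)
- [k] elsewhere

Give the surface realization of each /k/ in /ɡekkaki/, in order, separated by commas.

[k], [k], [c]

Occurrence 1 (position 3): no conditioning environment matches → elsewhere allophone [k].
Occurrence 2 (position 4): no conditioning environment matches → elsewhere allophone [k].
Occurrence 3 (position 6): before a front vowel → [c].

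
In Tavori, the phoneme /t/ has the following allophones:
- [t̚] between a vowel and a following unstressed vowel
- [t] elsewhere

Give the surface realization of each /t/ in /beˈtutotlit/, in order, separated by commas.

Occurrence 1 (position 3): no conditioning environment matches → elsewhere allophone [t].
Occurrence 2 (position 5): between a vowel and a following unstressed vowel → [t̚].
Occurrence 3 (position 7): no conditioning environment matches → elsewhere allophone [t].
Occurrence 4 (position 10): no conditioning environment matches → elsewhere allophone [t].

[t], [t̚], [t], [t]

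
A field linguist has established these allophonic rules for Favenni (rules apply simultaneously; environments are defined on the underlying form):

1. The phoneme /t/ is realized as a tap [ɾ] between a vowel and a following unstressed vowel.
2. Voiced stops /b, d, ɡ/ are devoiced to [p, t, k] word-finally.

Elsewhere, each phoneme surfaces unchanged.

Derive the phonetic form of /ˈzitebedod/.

[ˈziɾebedot]

/z/ stays [z].
/i/ — not in any rule's target class → [i].
/t/ (between /i/ and /e/): between a vowel and a following unstressed vowel, so rule 1 applies → [ɾ].
/e/ stays [e].
/b/ — between /e/ and /e/; rule 2 does not apply here → [b].
/e/ — not in any rule's target class → [e].
/d/ (between /e/ and /o/) fails the environment for rule 2, so it stays [d].
/o/ stays [o].
/d/ — word-final, word-finally — surfaces as [t] (rule 2).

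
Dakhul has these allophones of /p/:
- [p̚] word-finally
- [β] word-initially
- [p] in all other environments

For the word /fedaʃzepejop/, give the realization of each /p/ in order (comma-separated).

Occurrence 1 (position 8): no conditioning environment matches → elsewhere allophone [p].
Occurrence 2 (position 12): word-finally → [p̚].

[p], [p̚]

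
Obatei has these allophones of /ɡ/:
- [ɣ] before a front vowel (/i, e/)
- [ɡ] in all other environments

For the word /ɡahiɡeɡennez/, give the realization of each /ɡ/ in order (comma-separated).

Occurrence 1 (position 1): no conditioning environment matches → elsewhere allophone [ɡ].
Occurrence 2 (position 5): before a front vowel (/i, e/) → [ɣ].
Occurrence 3 (position 7): before a front vowel (/i, e/) → [ɣ].

[ɡ], [ɣ], [ɣ]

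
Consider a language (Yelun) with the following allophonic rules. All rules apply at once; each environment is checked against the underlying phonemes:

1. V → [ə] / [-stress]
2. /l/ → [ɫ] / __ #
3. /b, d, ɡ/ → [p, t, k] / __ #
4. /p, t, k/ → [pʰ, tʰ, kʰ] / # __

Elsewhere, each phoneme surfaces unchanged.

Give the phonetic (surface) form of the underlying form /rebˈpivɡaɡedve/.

/e/ (between /r/ and /b/): in an unstressed syllable, so rule 1 applies → [ə].
/b/ (between /e/ and /p/): rule 3 targets it, but not word-finally → unchanged [b].
/p/ (between /b/ and /i/): rule 4 targets it, but not word-initially → unchanged [p].
/i/ (between /p/ and /v/) fails the environment for rule 1, so it stays [i].
/ɡ/ (between /v/ and /a/) is in the target of rule 3 but the environment (word-finally) is not met → [ɡ].
Rule 1 applies to /a/ (between /ɡ/ and /ɡ/: in an unstressed syllable) → [ə].
/ɡ/ (between /a/ and /e/) fails the environment for rule 3, so it stays [ɡ].
/e/ meets the environment for rule 1 (in an unstressed syllable) → [ə].
/d/ (between /e/ and /v/) fails the environment for rule 3, so it stays [d].
/e/ meets the environment for rule 1 (in an unstressed syllable) → [ə].

[rəbˈpivɡəɡədvə]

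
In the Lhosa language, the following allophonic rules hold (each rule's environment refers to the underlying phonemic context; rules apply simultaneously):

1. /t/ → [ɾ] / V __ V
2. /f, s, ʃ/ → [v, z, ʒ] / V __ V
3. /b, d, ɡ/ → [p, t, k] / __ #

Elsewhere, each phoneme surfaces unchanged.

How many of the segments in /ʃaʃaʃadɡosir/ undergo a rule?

Segments that undergo a rule: /ʃ/ → [ʒ] (rule 2); /ʃ/ → [ʒ] (rule 2); /s/ → [z] (rule 2).
All other segments surface unchanged.

3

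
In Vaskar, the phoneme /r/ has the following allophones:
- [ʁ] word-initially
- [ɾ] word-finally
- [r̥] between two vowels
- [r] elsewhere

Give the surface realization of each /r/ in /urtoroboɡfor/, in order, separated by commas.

[r], [r̥], [ɾ]

Occurrence 1 (position 2): no conditioning environment matches → elsewhere allophone [r].
Occurrence 2 (position 5): between two vowels → [r̥].
Occurrence 3 (position 12): word-finally → [ɾ].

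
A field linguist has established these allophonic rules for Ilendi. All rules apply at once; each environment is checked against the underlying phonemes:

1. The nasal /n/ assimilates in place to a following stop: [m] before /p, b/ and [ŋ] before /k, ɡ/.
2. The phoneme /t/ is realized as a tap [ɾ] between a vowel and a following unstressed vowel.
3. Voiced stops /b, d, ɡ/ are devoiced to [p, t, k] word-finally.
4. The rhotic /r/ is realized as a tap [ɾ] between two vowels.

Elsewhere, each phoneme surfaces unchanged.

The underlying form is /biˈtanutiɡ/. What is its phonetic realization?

/b/ — word-initial; rule 3 does not apply here → [b].
/i/ stays [i].
/t/ (between /i/ and /a/): rule 2 targets it, but not between a vowel and a following unstressed vowel → unchanged [t].
/a/ stays [a].
/n/ (between /a/ and /u/) is in the target of rule 1 but the environment (before a labial or velar stop) is not met → [n].
/u/ (between /n/ and /t/): no rule targets it → [u].
/t/ — between /u/ and /i/, between a vowel and a following unstressed vowel — surfaces as [ɾ] (rule 2).
/i/ (between /t/ and /ɡ/): no rule targets it → [i].
/ɡ/ — word-final, word-finally — surfaces as [k] (rule 3).

[biˈtanuɾik]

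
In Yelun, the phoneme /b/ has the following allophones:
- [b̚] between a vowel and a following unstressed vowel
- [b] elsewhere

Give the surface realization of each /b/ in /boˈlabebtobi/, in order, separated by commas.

Occurrence 1 (position 1): no conditioning environment matches → elsewhere allophone [b].
Occurrence 2 (position 5): between a vowel and a following unstressed vowel → [b̚].
Occurrence 3 (position 7): no conditioning environment matches → elsewhere allophone [b].
Occurrence 4 (position 10): between a vowel and a following unstressed vowel → [b̚].

[b], [b̚], [b], [b̚]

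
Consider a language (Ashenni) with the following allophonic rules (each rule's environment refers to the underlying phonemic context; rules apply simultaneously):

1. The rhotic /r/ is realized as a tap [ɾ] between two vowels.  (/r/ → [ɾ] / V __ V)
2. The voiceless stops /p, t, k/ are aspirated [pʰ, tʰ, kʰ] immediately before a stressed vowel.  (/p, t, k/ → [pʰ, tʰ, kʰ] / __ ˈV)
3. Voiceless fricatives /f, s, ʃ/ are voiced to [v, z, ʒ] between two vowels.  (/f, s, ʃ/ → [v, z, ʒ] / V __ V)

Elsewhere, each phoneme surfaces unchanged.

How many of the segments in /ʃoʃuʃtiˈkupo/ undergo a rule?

2

Segments that undergo a rule: /ʃ/ → [ʒ] (rule 3); /k/ → [kʰ] (rule 2).
All other segments surface unchanged.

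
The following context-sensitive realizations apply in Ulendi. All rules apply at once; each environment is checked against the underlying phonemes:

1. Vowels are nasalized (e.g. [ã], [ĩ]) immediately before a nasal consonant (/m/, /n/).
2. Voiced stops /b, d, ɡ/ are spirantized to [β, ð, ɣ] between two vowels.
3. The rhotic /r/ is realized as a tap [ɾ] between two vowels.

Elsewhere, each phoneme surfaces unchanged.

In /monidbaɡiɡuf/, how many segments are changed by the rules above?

3

Segments that undergo a rule: /o/ → [õ] (rule 1); /ɡ/ → [ɣ] (rule 2); /ɡ/ → [ɣ] (rule 2).
All other segments surface unchanged.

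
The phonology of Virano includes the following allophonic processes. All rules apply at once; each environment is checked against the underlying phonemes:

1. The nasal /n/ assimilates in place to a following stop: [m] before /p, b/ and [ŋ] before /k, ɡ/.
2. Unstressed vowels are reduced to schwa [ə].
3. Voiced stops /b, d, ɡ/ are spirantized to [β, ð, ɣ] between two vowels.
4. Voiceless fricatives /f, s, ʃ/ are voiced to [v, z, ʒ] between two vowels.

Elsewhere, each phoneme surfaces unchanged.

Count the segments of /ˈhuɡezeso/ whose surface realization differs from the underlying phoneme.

Segments that undergo a rule: /ɡ/ → [ɣ] (rule 3); /e/ → [ə] (rule 2); /e/ → [ə] (rule 2); /s/ → [z] (rule 4); /o/ → [ə] (rule 2).
All other segments surface unchanged.

5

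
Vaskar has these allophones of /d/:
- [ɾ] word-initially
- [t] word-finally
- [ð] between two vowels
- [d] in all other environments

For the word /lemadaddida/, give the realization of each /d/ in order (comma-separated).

[ð], [d], [d], [ð]

Occurrence 1 (position 5): between two vowels → [ð].
Occurrence 2 (position 7): no conditioning environment matches → elsewhere allophone [d].
Occurrence 3 (position 8): no conditioning environment matches → elsewhere allophone [d].
Occurrence 4 (position 10): between two vowels → [ð].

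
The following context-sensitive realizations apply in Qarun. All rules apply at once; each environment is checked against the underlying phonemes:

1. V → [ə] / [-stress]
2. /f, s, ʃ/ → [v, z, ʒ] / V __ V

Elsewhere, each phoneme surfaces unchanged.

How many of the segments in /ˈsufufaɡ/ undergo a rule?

4

Segments that undergo a rule: /f/ → [v] (rule 2); /u/ → [ə] (rule 1); /f/ → [v] (rule 2); /a/ → [ə] (rule 1).
All other segments surface unchanged.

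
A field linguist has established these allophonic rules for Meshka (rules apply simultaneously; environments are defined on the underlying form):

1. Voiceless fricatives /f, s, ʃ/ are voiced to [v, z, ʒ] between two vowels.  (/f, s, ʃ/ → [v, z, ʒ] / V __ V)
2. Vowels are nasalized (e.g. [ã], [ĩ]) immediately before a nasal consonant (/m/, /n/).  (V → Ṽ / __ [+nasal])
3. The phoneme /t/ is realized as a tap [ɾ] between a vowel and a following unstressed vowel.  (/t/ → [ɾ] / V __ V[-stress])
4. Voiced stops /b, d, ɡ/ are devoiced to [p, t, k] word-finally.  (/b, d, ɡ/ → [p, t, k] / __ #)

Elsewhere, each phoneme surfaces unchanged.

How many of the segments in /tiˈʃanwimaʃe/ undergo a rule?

Segments that undergo a rule: /ʃ/ → [ʒ] (rule 1); /a/ → [ã] (rule 2); /i/ → [ĩ] (rule 2); /ʃ/ → [ʒ] (rule 1).
All other segments surface unchanged.

4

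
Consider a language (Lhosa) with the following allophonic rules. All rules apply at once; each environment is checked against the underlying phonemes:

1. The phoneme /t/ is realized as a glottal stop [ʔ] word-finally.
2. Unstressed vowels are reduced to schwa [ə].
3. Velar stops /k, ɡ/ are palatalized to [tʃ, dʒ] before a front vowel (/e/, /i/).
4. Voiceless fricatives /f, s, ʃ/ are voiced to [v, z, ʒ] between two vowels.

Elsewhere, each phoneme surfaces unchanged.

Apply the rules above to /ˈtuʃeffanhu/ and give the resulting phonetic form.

[ˈtuʒəffənhə]

/t/ (word-initial) is in the target of rule 1 but the environment (word-finally) is not met → [t].
/u/ (between /t/ and /ʃ/) is in the target of rule 2 but the environment (in an unstressed syllable) is not met → [u].
/ʃ/ — between /u/ and /e/, between two vowels — surfaces as [ʒ] (rule 4).
/e/ (between /ʃ/ and /f/): in an unstressed syllable, so rule 2 applies → [ə].
/f/ (between /e/ and /f/) fails the environment for rule 4, so it stays [f].
/f/ — between /f/ and /a/; rule 4 does not apply here → [f].
/a/ (between /f/ and /n/) occurs in an unstressed syllable → [ə] by rule 2.
/n/ stays [n].
/h/ stays [h].
/u/ — word-final, in an unstressed syllable — surfaces as [ə] (rule 2).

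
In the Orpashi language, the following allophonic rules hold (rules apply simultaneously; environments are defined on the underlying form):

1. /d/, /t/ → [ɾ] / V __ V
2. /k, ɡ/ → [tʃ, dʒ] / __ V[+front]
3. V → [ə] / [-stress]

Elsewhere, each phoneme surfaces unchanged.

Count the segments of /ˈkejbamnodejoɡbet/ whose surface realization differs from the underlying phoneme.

Segments that undergo a rule: /k/ → [tʃ] (rule 2); /a/ → [ə] (rule 3); /o/ → [ə] (rule 3); /d/ → [ɾ] (rule 1); /e/ → [ə] (rule 3); /o/ → [ə] (rule 3); /e/ → [ə] (rule 3).
All other segments surface unchanged.

7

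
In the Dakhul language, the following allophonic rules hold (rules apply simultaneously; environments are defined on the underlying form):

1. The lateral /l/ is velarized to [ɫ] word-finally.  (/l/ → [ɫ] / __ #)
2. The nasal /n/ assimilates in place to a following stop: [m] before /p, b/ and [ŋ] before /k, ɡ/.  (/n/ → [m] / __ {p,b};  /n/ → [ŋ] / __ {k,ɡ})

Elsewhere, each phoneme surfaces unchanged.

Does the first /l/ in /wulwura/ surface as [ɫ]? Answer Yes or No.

/l/ (between /u/ and /w/) is in the target of rule 1 but the environment (word-finally) is not met → [l].
The actual realization is [l], not [ɫ].

No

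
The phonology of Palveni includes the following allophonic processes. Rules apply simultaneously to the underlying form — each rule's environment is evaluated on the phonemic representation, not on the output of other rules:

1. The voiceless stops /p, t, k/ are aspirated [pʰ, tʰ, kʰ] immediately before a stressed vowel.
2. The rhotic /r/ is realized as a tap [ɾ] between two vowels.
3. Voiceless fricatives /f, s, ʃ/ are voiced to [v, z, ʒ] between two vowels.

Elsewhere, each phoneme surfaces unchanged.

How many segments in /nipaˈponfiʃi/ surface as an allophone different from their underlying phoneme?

Segments that undergo a rule: /p/ → [pʰ] (rule 1); /ʃ/ → [ʒ] (rule 3).
All other segments surface unchanged.

2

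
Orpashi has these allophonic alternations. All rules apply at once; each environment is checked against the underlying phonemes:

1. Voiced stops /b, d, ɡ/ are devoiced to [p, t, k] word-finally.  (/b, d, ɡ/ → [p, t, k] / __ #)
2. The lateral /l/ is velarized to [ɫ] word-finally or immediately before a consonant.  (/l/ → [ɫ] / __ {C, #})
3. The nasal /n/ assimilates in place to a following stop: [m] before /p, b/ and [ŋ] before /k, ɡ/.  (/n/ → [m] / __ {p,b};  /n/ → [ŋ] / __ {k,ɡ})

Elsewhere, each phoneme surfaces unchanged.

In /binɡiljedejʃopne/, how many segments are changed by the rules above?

Segments that undergo a rule: /n/ → [ŋ] (rule 3); /l/ → [ɫ] (rule 2).
All other segments surface unchanged.

2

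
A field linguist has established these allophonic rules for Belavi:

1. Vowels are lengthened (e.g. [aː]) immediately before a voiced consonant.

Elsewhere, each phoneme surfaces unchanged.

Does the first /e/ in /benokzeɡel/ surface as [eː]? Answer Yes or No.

/e/ meets the environment for rule 1 (before a voiced consonant) → [eː].
The actual realization is [eː], which matches [eː].

Yes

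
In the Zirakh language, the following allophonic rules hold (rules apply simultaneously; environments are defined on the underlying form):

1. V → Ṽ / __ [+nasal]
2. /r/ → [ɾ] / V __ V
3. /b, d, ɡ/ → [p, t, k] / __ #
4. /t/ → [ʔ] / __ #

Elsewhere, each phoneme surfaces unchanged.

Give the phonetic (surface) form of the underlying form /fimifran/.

/f/ — not in any rule's target class → [f].
Rule 1 applies to /i/ (between /f/ and /m/: before a nasal consonant) → [ĩ].
/m/ (between /i/ and /i/): no rule targets it → [m].
/i/ (between /m/ and /f/): rule 1 targets it, but not before a nasal consonant → unchanged [i].
/f/ (between /i/ and /r/) is unaffected → [f].
/r/ (between /f/ and /a/) is in the target of rule 2 but the environment (between two vowels) is not met → [r].
/a/ (between /r/ and /n/) occurs before a nasal consonant → [ã] by rule 1.
/n/ (word-final): no rule targets it → [n].

[fĩmifrãn]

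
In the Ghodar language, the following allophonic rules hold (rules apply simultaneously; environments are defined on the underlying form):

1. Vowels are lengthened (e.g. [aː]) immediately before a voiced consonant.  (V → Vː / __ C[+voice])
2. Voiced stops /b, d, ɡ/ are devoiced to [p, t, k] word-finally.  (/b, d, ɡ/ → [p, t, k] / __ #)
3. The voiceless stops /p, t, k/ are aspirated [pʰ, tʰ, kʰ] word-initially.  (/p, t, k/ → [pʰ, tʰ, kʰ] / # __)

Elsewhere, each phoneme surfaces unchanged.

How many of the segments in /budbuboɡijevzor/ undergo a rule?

Segments that undergo a rule: /u/ → [uː] (rule 1); /u/ → [uː] (rule 1); /o/ → [oː] (rule 1); /i/ → [iː] (rule 1); /e/ → [eː] (rule 1); /o/ → [oː] (rule 1).
All other segments surface unchanged.

6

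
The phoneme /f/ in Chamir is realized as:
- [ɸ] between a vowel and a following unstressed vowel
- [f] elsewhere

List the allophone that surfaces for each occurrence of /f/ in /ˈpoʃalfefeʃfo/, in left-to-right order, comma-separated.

[f], [ɸ], [f]

Occurrence 1 (position 6): no conditioning environment matches → elsewhere allophone [f].
Occurrence 2 (position 8): between a vowel and a following unstressed vowel → [ɸ].
Occurrence 3 (position 11): no conditioning environment matches → elsewhere allophone [f].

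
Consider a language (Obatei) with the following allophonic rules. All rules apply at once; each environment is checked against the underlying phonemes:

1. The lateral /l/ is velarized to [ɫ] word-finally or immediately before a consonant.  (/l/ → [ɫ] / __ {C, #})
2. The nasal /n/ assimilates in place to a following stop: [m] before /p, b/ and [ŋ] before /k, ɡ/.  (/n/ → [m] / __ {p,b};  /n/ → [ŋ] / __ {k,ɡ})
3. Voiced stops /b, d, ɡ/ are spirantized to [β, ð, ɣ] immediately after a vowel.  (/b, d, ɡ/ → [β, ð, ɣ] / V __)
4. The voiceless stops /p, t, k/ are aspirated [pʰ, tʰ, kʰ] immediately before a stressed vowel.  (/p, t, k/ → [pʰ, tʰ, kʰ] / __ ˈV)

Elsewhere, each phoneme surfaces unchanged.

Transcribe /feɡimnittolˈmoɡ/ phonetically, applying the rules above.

/f/ — not in any rule's target class → [f].
/e/ stays [e].
/ɡ/ (between /e/ and /i/) occurs immediately after a vowel → [ɣ] by rule 3.
/i/ (between /ɡ/ and /m/): no rule targets it → [i].
/m/ stays [m].
/n/ (between /m/ and /i/) is in the target of rule 2 but the environment (before a labial or velar stop) is not met → [n].
/i/ stays [i].
/t/ (between /i/ and /t/): rule 4 targets it, but not immediately before a stressed vowel → unchanged [t].
/t/ — between /t/ and /o/; rule 4 does not apply here → [t].
/o/ — not in any rule's target class → [o].
/l/ — between /o/ and /m/, word-finally or immediately before a consonant — surfaces as [ɫ] (rule 1).
/m/ (between /l/ and /o/) is unaffected → [m].
/o/ (between /m/ and /ɡ/): no rule targets it → [o].
/ɡ/ meets the environment for rule 3 (immediately after a vowel) → [ɣ].

[feɣimnittoɫˈmoɣ]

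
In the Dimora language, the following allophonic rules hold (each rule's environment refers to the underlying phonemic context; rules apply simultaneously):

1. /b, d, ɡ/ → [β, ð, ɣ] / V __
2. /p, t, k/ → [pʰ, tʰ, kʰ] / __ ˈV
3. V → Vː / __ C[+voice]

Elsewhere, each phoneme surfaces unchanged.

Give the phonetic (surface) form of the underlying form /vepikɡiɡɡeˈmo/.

[vepikɡiːɣɡeːˈmo]

/e/ (between /v/ and /p/) fails the environment for rule 3, so it stays [e].
/p/ (between /e/ and /i/) fails the environment for rule 2, so it stays [p].
/i/ — between /p/ and /k/; rule 3 does not apply here → [i].
/k/ (between /i/ and /ɡ/) is in the target of rule 2 but the environment (immediately before a stressed vowel) is not met → [k].
/ɡ/ — between /k/ and /i/; rule 1 does not apply here → [ɡ].
/i/ meets the environment for rule 3 (before a voiced consonant) → [iː].
Rule 1 applies to /ɡ/ (between /i/ and /ɡ/: immediately after a vowel) → [ɣ].
/ɡ/ (between /ɡ/ and /e/) fails the environment for rule 1, so it stays [ɡ].
/e/ (between /ɡ/ and /m/) occurs before a voiced consonant → [eː] by rule 3.
/o/ — word-final; rule 3 does not apply here → [o].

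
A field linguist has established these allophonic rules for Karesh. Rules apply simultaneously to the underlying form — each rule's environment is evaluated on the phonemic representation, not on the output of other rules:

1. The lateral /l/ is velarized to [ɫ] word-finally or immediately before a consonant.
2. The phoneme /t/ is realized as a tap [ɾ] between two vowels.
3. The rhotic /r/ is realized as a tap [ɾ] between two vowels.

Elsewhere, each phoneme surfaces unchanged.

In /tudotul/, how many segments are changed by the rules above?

2

Segments that undergo a rule: /t/ → [ɾ] (rule 2); /l/ → [ɫ] (rule 1).
All other segments surface unchanged.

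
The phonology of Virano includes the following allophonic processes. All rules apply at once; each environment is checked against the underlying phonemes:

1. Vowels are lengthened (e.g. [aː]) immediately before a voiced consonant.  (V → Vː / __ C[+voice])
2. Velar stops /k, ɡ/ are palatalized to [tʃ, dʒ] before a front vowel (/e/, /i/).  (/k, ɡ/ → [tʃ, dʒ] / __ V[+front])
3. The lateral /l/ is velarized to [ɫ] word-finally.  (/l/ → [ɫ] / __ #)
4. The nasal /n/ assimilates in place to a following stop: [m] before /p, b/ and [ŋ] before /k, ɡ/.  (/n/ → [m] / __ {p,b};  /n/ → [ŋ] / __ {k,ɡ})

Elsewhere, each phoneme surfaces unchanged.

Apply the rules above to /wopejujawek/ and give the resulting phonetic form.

/o/ (between /w/ and /p/): rule 1 targets it, but not before a voiced consonant → unchanged [o].
/e/ — between /p/ and /j/, before a voiced consonant — surfaces as [eː] (rule 1).
/u/ — between /j/ and /j/, before a voiced consonant — surfaces as [uː] (rule 1).
/a/ — between /j/ and /w/, before a voiced consonant — surfaces as [aː] (rule 1).
/e/ — between /w/ and /k/; rule 1 does not apply here → [e].
/k/ (word-final): rule 2 targets it, but not before a front vowel → unchanged [k].

[wopeːjuːjaːwek]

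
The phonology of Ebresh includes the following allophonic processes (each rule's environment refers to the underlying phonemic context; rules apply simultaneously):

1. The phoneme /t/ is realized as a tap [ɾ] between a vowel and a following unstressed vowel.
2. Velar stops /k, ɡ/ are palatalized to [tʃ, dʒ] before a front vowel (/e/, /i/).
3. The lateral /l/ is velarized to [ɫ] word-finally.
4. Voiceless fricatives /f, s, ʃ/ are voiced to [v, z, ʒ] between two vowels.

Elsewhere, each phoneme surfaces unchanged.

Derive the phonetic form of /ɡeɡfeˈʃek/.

/ɡ/ meets the environment for rule 2 (before a front vowel) → [dʒ].
/e/ (between /ɡ/ and /ɡ/): no rule targets it → [e].
/ɡ/ — between /e/ and /f/; rule 2 does not apply here → [ɡ].
/f/ (between /ɡ/ and /e/) is in the target of rule 4 but the environment (between two vowels) is not met → [f].
/e/ (between /f/ and /ʃ/): no rule targets it → [e].
/ʃ/ (between /e/ and /e/): between two vowels, so rule 4 applies → [ʒ].
/e/ — not in any rule's target class → [e].
/k/ (word-final) fails the environment for rule 2, so it stays [k].

[dʒeɡfeˈʒek]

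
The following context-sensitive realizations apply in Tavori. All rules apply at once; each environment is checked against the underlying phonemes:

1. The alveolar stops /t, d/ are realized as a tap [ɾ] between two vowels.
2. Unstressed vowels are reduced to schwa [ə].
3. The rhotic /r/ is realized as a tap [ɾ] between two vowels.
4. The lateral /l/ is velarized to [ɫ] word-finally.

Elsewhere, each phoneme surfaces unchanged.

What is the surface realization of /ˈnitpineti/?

/n/ (word-initial): no rule targets it → [n].
/i/ (between /n/ and /t/): rule 2 targets it, but not in an unstressed syllable → unchanged [i].
/t/ (between /i/ and /p/) fails the environment for rule 1, so it stays [t].
/p/ (between /t/ and /i/): no rule targets it → [p].
/i/ meets the environment for rule 2 (in an unstressed syllable) → [ə].
/n/ stays [n].
/e/ (between /n/ and /t/): in an unstressed syllable, so rule 2 applies → [ə].
Rule 1 applies to /t/ (between /e/ and /i/: between two vowels) → [ɾ].
Rule 2 applies to /i/ (word-final: in an unstressed syllable) → [ə].

[ˈnitpənəɾə]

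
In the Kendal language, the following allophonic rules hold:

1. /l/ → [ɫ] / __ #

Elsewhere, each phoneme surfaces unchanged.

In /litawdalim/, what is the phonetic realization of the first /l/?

[l]

/l/ (word-initial): rule 1 targets it, but not word-finally → unchanged [l].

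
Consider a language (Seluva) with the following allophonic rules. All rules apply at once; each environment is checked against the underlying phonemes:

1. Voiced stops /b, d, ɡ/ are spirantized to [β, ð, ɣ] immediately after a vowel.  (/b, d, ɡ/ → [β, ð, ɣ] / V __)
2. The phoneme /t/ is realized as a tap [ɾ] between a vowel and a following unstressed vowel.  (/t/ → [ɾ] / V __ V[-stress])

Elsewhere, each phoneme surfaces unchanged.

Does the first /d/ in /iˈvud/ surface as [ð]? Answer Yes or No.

/d/ — word-final, immediately after a vowel — surfaces as [ð] (rule 1).
The actual realization is [ð], which matches [ð].

Yes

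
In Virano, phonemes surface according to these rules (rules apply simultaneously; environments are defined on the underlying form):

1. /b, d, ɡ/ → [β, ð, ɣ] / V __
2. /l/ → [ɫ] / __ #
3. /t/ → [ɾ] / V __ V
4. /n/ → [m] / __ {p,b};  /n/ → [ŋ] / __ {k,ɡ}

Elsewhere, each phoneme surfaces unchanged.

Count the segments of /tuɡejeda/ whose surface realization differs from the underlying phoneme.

2

Segments that undergo a rule: /ɡ/ → [ɣ] (rule 1); /d/ → [ð] (rule 1).
All other segments surface unchanged.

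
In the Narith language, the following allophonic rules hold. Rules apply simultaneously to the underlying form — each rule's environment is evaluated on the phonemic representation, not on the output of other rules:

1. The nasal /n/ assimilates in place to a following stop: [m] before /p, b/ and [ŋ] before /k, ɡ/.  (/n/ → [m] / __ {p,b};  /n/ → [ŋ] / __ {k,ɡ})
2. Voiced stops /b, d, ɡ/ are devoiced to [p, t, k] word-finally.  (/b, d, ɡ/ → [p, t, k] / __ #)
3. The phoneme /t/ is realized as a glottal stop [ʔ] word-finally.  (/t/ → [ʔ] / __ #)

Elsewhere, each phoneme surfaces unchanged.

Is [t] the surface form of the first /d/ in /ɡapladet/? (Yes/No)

/d/ (between /a/ and /e/): rule 2 targets it, but not word-finally → unchanged [d].
The actual realization is [d], not [t].

No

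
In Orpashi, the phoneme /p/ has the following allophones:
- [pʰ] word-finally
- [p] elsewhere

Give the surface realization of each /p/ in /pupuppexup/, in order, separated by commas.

[p], [p], [p], [p], [pʰ]

Occurrence 1 (position 1): no conditioning environment matches → elsewhere allophone [p].
Occurrence 2 (position 3): no conditioning environment matches → elsewhere allophone [p].
Occurrence 3 (position 5): no conditioning environment matches → elsewhere allophone [p].
Occurrence 4 (position 6): no conditioning environment matches → elsewhere allophone [p].
Occurrence 5 (position 10): word-finally → [pʰ].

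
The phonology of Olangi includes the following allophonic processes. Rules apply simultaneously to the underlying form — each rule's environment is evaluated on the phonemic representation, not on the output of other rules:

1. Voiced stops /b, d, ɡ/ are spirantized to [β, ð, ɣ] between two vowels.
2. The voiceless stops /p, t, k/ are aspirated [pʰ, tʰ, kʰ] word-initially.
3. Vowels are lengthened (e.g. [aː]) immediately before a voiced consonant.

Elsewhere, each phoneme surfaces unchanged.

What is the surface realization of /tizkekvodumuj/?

/t/ — word-initial, word-initially — surfaces as [tʰ] (rule 2).
/i/ — between /t/ and /z/, before a voiced consonant — surfaces as [iː] (rule 3).
/z/ — not in any rule's target class → [z].
/k/ (between /z/ and /e/) is in the target of rule 2 but the environment (word-initially) is not met → [k].
/e/ (between /k/ and /k/) fails the environment for rule 3, so it stays [e].
/k/ (between /e/ and /v/) fails the environment for rule 2, so it stays [k].
/v/ (between /k/ and /o/) is unaffected → [v].
/o/ — between /v/ and /d/, before a voiced consonant — surfaces as [oː] (rule 3).
/d/ (between /o/ and /u/): between two vowels, so rule 1 applies → [ð].
/u/ meets the environment for rule 3 (before a voiced consonant) → [uː].
/m/ — not in any rule's target class → [m].
/u/ meets the environment for rule 3 (before a voiced consonant) → [uː].
/j/ (word-final) is unaffected → [j].

[tʰiːzkekvoːðuːmuːj]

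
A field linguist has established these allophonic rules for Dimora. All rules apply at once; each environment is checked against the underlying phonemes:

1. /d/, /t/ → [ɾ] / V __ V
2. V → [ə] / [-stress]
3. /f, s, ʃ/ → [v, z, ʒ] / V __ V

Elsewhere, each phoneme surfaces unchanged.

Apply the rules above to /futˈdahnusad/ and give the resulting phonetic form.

[fətˈdahnəzəd]

/f/ (word-initial) fails the environment for rule 3, so it stays [f].
/u/ — between /f/ and /t/, in an unstressed syllable — surfaces as [ə] (rule 2).
/t/ — between /u/ and /d/; rule 1 does not apply here → [t].
/d/ (between /t/ and /a/) fails the environment for rule 1, so it stays [d].
/a/ (between /d/ and /h/): rule 2 targets it, but not in an unstressed syllable → unchanged [a].
/u/ — between /n/ and /s/, in an unstressed syllable — surfaces as [ə] (rule 2).
Rule 3 applies to /s/ (between /u/ and /a/: between two vowels) → [z].
Rule 2 applies to /a/ (between /s/ and /d/: in an unstressed syllable) → [ə].
/d/ (word-final) fails the environment for rule 1, so it stays [d].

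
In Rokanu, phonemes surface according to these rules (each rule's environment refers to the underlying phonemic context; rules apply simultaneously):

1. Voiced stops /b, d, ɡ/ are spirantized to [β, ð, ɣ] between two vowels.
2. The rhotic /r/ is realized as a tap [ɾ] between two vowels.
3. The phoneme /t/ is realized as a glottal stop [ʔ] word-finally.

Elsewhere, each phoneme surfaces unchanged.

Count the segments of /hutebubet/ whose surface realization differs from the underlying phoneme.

3

Segments that undergo a rule: /b/ → [β] (rule 1); /b/ → [β] (rule 1); /t/ → [ʔ] (rule 3).
All other segments surface unchanged.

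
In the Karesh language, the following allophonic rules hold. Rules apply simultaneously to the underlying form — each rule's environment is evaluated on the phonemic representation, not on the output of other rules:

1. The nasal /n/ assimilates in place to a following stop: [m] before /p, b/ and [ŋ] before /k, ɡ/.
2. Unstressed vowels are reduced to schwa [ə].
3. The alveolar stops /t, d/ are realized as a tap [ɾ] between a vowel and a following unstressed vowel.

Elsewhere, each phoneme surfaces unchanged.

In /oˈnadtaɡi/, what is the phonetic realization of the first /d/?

/d/ (between /a/ and /t/) is in the target of rule 3 but the environment (between a vowel and a following unstressed vowel) is not met → [d].

[d]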